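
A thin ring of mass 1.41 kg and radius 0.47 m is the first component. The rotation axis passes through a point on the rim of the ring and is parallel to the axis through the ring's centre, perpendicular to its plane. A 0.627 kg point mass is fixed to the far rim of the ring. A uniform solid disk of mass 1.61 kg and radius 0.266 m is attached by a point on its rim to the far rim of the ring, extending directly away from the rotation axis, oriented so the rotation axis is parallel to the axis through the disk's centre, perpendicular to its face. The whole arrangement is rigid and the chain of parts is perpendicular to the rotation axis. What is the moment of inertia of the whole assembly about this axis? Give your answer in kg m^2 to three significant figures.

Thin ring: I_cm = MR² = (1.41)(0.47)² = 0.31147 kg m^2; centre at d = 0.47 m, so the parallel axis theorem gives I = 0.31147 + (1.41)(0.47)² = 0.62294 kg m^2.
Point mass: I_cm = 0; centre at d = 0.47 + 0.47 = 0.94 m, so the parallel axis theorem gives I = 0 + (0.627)(0.94)² = 0.55402 kg m^2.
Solid disk: I_cm = (1/2)MR² = (1/2)(1.61)(0.266)² = 0.056959 kg m^2; centre at d = 0.47 + 0.47 + 0.266 = 1.206 m, so the parallel axis theorem gives I = 0.056959 + (1.61)(1.206)² = 2.3986 kg m^2.
Total I = 0.62294 + 0.55402 + 2.3986 = 3.5756 kg m^2.

3.58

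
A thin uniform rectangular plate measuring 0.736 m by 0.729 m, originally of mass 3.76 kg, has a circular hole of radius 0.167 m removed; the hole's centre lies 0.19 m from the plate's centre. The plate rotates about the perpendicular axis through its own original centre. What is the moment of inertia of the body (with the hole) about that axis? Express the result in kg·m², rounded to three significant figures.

0.306

Unpierced body about its centre: I₀ = (1/12)M(a²+b²) = (1/12)(3.76)[(0.736)² + (0.729)²] = 0.33625 kg·m².
The removed disk has mass m = M·πr²/(ab) = (3.76)·π(0.167)²/(0.736·0.729) = 0.614 kg (same uniform areal density).
Its moment of inertia about the rotation axis (parallel-axis theorem): I_hole = (1/2)mr² + md² = (1/2)(0.614)(0.167)² + (0.614)(0.19)² = 0.030727 kg·m².
Treating the hole as negative mass, I = I₀ − I_hole = 0.33625 − 0.030727 = 0.30552 kg·m².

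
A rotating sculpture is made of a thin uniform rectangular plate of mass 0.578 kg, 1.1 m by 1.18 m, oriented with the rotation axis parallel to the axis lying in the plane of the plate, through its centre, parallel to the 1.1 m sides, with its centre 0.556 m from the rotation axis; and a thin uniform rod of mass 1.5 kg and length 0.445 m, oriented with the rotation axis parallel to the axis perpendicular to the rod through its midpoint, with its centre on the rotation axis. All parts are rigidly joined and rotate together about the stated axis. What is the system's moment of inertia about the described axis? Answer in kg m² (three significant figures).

Rectangular plate: I_cm = (1/12)Mb² = (1/12)(0.578)(1.18)² = 0.067067 kg m²; centre at d = 0.556 m, so the parallel axis theorem gives I = 0.067067 + (0.578)(0.556)² = 0.24575 kg m².
Thin rod: I_cm = (1/12)ML² = (1/12)(1.5)(0.445)² = 0.024753 kg m²; axis through the centre, so I = 0.024753 kg m².
Total I = 0.24575 + 0.024753 = 0.2705 kg m².

0.271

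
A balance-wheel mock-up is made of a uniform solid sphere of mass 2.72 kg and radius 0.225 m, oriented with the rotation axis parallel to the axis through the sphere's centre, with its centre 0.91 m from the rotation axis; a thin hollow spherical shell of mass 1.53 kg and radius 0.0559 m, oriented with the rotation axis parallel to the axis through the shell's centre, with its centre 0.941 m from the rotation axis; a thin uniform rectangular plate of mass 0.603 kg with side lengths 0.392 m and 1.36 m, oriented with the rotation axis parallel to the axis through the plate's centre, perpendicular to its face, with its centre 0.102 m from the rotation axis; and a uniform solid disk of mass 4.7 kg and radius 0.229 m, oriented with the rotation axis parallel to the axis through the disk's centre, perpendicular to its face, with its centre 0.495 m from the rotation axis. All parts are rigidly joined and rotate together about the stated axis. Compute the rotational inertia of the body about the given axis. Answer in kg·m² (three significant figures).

Solid sphere: I_cm = (2/5)MR² = (2/5)(2.72)(0.225)² = 0.05508 kg·m²; centre at d = 0.91 m, so I = I_cm + Md² gives I = 0.05508 + (2.72)(0.91)² = 2.3075 kg·m².
Spherical shell: I_cm = (2/3)MR² = (2/3)(1.53)(0.0559)² = 0.0031873 kg·m²; centre at d = 0.941 m, so I = I_cm + Md² gives I = 0.0031873 + (1.53)(0.941)² = 1.358 kg·m².
Rectangular plate: I_cm = (1/12)M(a²+b²) = (1/12)(0.603)[(0.392)² + (1.36)²] = 0.10066 kg·m²; centre at d = 0.102 m, so I = I_cm + Md² gives I = 0.10066 + (0.603)(0.102)² = 0.10694 kg·m².
Solid disk: I_cm = (1/2)MR² = (1/2)(4.7)(0.229)² = 0.12324 kg·m²; centre at d = 0.495 m, so I = I_cm + Md² gives I = 0.12324 + (4.7)(0.495)² = 1.2749 kg·m².
Total I = 2.3075 + 1.358 + 0.10694 + 1.2749 = 5.0473 kg·m².

5.05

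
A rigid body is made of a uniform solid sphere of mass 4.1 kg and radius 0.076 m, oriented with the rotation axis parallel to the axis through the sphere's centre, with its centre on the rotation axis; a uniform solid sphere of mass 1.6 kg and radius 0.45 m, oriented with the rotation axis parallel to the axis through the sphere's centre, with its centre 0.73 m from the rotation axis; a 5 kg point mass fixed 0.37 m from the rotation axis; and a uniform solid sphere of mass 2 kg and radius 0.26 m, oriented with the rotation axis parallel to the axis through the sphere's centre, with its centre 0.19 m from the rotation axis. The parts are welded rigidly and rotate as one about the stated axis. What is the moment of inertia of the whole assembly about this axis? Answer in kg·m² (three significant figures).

Solid sphere: I_cm = (2/5)MR² = (2/5)(4.1)(0.076)² = 0.0094726 kg·m²; axis through the centre, so I = 0.0094726 kg·m².
Solid sphere: I_cm = (2/5)MR² = (2/5)(1.6)(0.45)² = 0.1296 kg·m²; centre at d = 0.73 m, so the parallel axis theorem gives I = 0.1296 + (1.6)(0.73)² = 0.98224 kg·m².
Point mass: I_cm = 0; centre at d = 0.37 m, so the parallel axis theorem gives I = 0 + (5)(0.37)² = 0.6845 kg·m².
Solid sphere: I_cm = (2/5)MR² = (2/5)(2)(0.26)² = 0.05408 kg·m²; centre at d = 0.19 m, so the parallel axis theorem gives I = 0.05408 + (2)(0.19)² = 0.12628 kg·m².
Total I = 0.0094726 + 0.98224 + 0.6845 + 0.12628 = 1.8025 kg·m².

1.80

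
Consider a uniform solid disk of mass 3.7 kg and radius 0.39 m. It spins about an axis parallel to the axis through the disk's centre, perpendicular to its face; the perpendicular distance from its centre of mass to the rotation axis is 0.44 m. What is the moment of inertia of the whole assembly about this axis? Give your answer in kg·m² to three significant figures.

0.998

I_cm = (1/2)MR² = (1/2)(3.7)(0.39)² = 0.28139 kg·m²; centre at d = 0.44 m, so I = I_cm + Md² gives I = 0.28139 + (3.7)(0.44)² = 0.99771 kg·m².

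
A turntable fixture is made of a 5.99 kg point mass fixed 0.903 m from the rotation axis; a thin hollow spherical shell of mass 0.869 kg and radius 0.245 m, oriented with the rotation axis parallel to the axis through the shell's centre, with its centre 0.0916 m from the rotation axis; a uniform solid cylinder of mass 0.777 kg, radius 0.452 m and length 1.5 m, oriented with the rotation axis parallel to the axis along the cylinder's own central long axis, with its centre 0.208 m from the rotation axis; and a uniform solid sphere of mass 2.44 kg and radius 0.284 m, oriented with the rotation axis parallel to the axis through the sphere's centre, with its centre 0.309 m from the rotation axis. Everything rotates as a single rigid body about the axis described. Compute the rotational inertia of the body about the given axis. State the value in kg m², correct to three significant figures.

5.35

Point mass: I_cm = 0; centre at d = 0.903 m, so I = I_cm + Md² gives I = 0 + (5.99)(0.903)² = 4.8843 kg m².
Spherical shell: I_cm = (2/3)MR² = (2/3)(0.869)(0.245)² = 0.034774 kg m²; centre at d = 0.0916 m, so I = I_cm + Md² gives I = 0.034774 + (0.869)(0.0916)² = 0.042066 kg m².
Solid cylinder: I_cm = (1/2)MR² = (1/2)(0.777)(0.452)² = 0.079372 kg m²; centre at d = 0.208 m, so I = I_cm + Md² gives I = 0.079372 + (0.777)(0.208)² = 0.11299 kg m².
Solid sphere: I_cm = (2/5)MR² = (2/5)(2.44)(0.284)² = 0.07872 kg m²; centre at d = 0.309 m, so I = I_cm + Md² gives I = 0.07872 + (2.44)(0.309)² = 0.31169 kg m².
Total I = 4.8843 + 0.042066 + 0.11299 + 0.31169 = 5.351 kg m².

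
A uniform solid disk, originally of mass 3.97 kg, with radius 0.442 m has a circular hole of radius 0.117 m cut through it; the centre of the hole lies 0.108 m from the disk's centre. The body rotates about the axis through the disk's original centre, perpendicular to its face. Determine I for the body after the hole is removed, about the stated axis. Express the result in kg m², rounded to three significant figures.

0.383

Unpierced body about its centre: I₀ = (1/2)MR² = (1/2)(3.97)(0.442)² = 0.3878 kg m².
The removed disk has mass m = M·(r/R)² = (3.97)(0.117/0.442)² = 0.27817 kg (same uniform areal density).
Its moment of inertia about the rotation axis (parallel-axis theorem): I_hole = (1/2)mr² + md² = (1/2)(0.27817)(0.117)² + (0.27817)(0.108)² = 0.0051486 kg m².
Treating the hole as negative mass, I = I₀ − I_hole = 0.3878 − 0.0051486 = 0.38265 kg m².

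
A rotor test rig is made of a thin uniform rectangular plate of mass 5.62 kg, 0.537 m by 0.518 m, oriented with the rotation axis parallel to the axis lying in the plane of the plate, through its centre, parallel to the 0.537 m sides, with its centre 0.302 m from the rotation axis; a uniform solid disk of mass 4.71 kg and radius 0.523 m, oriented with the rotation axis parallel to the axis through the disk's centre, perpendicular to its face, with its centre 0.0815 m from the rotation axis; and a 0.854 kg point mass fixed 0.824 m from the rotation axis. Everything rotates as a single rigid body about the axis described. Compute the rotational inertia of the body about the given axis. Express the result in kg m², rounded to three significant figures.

1.89

Rectangular plate: I_cm = (1/12)Mb² = (1/12)(5.62)(0.518)² = 0.12567 kg m²; centre at d = 0.302 m, so the parallel axis theorem gives I = 0.12567 + (5.62)(0.302)² = 0.63823 kg m².
Solid disk: I_cm = (1/2)MR² = (1/2)(4.71)(0.523)² = 0.64416 kg m²; centre at d = 0.0815 m, so the parallel axis theorem gives I = 0.64416 + (4.71)(0.0815)² = 0.67545 kg m².
Point mass: I_cm = 0; centre at d = 0.824 m, so the parallel axis theorem gives I = 0 + (0.854)(0.824)² = 0.57985 kg m².
Total I = 0.63823 + 0.67545 + 0.57985 = 1.8935 kg m².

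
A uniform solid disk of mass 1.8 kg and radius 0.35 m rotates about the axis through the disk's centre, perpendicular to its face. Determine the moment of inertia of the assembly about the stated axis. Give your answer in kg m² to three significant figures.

0.110

I_cm = (1/2)MR² = (1/2)(1.8)(0.35)² = 0.11025 kg m²; axis through the centre, so I = 0.11025 kg m².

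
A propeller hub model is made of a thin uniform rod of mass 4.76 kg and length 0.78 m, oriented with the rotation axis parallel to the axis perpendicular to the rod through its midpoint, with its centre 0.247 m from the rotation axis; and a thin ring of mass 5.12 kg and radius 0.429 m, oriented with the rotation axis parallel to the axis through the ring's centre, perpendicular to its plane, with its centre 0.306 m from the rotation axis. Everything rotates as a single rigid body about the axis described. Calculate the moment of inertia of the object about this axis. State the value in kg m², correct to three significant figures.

Thin rod: I_cm = (1/12)ML² = (1/12)(4.76)(0.78)² = 0.24133 kg m²; centre at d = 0.247 m, so I = I_cm + Md² gives I = 0.24133 + (4.76)(0.247)² = 0.53173 kg m².
Thin ring: I_cm = MR² = (5.12)(0.429)² = 0.94229 kg m²; centre at d = 0.306 m, so I = I_cm + Md² gives I = 0.94229 + (5.12)(0.306)² = 1.4217 kg m².
Total I = 0.53173 + 1.4217 = 1.9534 kg m².

1.95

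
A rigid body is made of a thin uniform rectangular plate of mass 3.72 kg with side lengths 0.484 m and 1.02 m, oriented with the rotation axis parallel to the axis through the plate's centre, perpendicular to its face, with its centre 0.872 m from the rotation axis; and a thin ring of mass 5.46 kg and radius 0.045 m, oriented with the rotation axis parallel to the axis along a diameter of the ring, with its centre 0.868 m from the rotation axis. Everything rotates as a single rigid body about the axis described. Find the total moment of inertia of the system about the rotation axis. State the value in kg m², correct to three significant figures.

Rectangular plate: I_cm = (1/12)M(a²+b²) = (1/12)(3.72)[(0.484)² + (1.02)²] = 0.39514 kg m²; centre at d = 0.872 m, so the parallel axis theorem gives I = 0.39514 + (3.72)(0.872)² = 3.2238 kg m².
Thin ring: I_cm = (1/2)MR² = (1/2)(5.46)(0.045)² = 0.0055282 kg m²; centre at d = 0.868 m, so the parallel axis theorem gives I = 0.0055282 + (5.46)(0.868)² = 4.1192 kg m².
Total I = 3.2238 + 4.1192 = 7.343 kg m².

7.34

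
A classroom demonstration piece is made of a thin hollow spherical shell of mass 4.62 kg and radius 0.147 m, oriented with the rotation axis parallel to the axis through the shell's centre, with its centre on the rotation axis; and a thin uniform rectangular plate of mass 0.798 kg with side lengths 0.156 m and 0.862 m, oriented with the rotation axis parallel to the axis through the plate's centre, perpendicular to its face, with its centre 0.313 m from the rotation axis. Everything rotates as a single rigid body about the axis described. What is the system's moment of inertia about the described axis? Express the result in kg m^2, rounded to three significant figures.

Spherical shell: I_cm = (2/3)MR² = (2/3)(4.62)(0.147)² = 0.066556 kg m^2; axis through the centre, so I = 0.066556 kg m^2.
Rectangular plate: I_cm = (1/12)M(a²+b²) = (1/12)(0.798)[(0.156)² + (0.862)²] = 0.051031 kg m^2; centre at d = 0.313 m, so the parallel axis theorem gives I = 0.051031 + (0.798)(0.313)² = 0.12921 kg m^2.
Total I = 0.066556 + 0.12921 = 0.19577 kg m^2.

0.196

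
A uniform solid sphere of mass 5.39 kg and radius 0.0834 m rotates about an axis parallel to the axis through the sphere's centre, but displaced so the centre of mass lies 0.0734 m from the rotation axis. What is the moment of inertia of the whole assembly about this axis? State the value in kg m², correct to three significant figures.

0.0440

I_cm = (2/5)MR² = (2/5)(5.39)(0.0834)² = 0.014996 kg m²; centre at d = 0.0734 m, so I = I_cm + Md² gives I = 0.014996 + (5.39)(0.0734)² = 0.044035 kg m².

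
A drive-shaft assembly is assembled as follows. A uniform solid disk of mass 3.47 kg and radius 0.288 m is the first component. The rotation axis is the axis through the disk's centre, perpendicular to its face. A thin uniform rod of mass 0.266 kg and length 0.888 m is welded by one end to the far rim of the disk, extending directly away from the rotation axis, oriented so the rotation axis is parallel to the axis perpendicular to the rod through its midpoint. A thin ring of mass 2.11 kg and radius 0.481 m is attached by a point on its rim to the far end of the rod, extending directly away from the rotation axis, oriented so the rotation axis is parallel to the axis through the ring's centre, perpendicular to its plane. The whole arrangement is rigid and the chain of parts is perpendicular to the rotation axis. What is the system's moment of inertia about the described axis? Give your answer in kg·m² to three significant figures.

Solid disk: I_cm = (1/2)MR² = (1/2)(3.47)(0.288)² = 0.14391 kg·m²; axis through the centre, so I = 0.14391 kg·m².
Thin rod: I_cm = (1/12)ML² = (1/12)(0.266)(0.888)² = 0.017479 kg·m²; centre at d = 0.288 + 0.444 = 0.732 m, so the parallel axis theorem gives I = 0.017479 + (0.266)(0.732)² = 0.16001 kg·m².
Thin ring: I_cm = MR² = (2.11)(0.481)² = 0.48817 kg·m²; centre at d = 0.288 + 0.444 + 0.444 + 0.481 = 1.657 m, so the parallel axis theorem gives I = 0.48817 + (2.11)(1.657)² = 6.2815 kg·m².
Total I = 0.14391 + 0.16001 + 6.2815 = 6.5854 kg·m².

6.59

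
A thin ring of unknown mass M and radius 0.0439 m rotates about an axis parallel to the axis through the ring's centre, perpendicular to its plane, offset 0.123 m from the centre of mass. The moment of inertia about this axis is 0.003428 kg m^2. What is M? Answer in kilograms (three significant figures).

0.201

I = I_cm + Md² = MR² + Md² = M·[1·(0.0439)² + (0.123)²] = M·0.017056.
So M = 0.003428 / 0.017056 = 0.20098 kg.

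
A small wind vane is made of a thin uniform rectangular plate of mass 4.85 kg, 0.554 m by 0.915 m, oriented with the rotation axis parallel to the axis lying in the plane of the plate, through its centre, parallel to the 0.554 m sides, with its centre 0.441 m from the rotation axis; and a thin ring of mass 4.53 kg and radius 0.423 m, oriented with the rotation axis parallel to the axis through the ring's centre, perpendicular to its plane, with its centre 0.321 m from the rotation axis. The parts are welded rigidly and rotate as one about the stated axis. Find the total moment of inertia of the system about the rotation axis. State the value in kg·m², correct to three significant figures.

Rectangular plate: I_cm = (1/12)Mb² = (1/12)(4.85)(0.915)² = 0.33838 kg·m²; centre at d = 0.441 m, so I = I_cm + Md² gives I = 0.33838 + (4.85)(0.441)² = 1.2816 kg·m².
Thin ring: I_cm = MR² = (4.53)(0.423)² = 0.81055 kg·m²; centre at d = 0.321 m, so I = I_cm + Md² gives I = 0.81055 + (4.53)(0.321)² = 1.2773 kg·m².
Total I = 1.2816 + 1.2773 = 2.5589 kg·m².

2.56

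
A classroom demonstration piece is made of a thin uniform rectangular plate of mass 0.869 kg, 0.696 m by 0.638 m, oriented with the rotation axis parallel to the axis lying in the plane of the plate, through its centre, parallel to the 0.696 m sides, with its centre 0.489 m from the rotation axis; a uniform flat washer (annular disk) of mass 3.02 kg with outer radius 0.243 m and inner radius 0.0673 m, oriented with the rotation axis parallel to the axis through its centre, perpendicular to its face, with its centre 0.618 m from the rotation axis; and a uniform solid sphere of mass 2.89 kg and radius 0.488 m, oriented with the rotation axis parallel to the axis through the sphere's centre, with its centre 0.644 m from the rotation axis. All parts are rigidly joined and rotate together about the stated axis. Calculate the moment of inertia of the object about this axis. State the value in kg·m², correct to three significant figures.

2.96

Rectangular plate: I_cm = (1/12)Mb² = (1/12)(0.869)(0.638)² = 0.029477 kg·m²; centre at d = 0.489 m, so the parallel axis theorem gives I = 0.029477 + (0.869)(0.489)² = 0.23727 kg·m².
Annular disk: I_cm = (1/2)M(R²+r²) = (1/2)(3.02)[(0.243)² + (0.0673)²] = 0.096003 kg·m²; centre at d = 0.618 m, so the parallel axis theorem gives I = 0.096003 + (3.02)(0.618)² = 1.2494 kg·m².
Solid sphere: I_cm = (2/5)MR² = (2/5)(2.89)(0.488)² = 0.27529 kg·m²; centre at d = 0.644 m, so the parallel axis theorem gives I = 0.27529 + (2.89)(0.644)² = 1.4739 kg·m².
Total I = 0.23727 + 1.2494 + 1.4739 = 2.9606 kg·m².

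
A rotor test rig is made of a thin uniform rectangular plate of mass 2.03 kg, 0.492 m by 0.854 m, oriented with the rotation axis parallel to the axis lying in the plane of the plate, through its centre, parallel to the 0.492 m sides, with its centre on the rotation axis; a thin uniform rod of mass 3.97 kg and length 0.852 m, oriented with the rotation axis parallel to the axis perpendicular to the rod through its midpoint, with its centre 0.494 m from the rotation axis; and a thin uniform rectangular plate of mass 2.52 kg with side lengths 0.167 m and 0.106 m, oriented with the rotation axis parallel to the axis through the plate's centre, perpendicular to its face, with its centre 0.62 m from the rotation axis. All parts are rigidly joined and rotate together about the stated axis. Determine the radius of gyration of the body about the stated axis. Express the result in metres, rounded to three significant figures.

0.521

Rectangular plate: I_cm = (1/12)Mb² = (1/12)(2.03)(0.854)² = 0.12338 kg m²; axis through the centre, so I = 0.12338 kg m².
Thin rod: I_cm = (1/12)ML² = (1/12)(3.97)(0.852)² = 0.24015 kg m²; centre at d = 0.494 m, so I = I_cm + Md² gives I = 0.24015 + (3.97)(0.494)² = 1.209 kg m².
Rectangular plate: I_cm = (1/12)M(a²+b²) = (1/12)(2.52)[(0.167)² + (0.106)²] = 0.0082163 kg m²; centre at d = 0.62 m, so I = I_cm + Md² gives I = 0.0082163 + (2.52)(0.62)² = 0.9769 kg m².
Total I = 2.3093 kg m²; total mass M = 8.52 kg.
k = √(I/M) = √(2.3093/8.52) = 0.52061 m.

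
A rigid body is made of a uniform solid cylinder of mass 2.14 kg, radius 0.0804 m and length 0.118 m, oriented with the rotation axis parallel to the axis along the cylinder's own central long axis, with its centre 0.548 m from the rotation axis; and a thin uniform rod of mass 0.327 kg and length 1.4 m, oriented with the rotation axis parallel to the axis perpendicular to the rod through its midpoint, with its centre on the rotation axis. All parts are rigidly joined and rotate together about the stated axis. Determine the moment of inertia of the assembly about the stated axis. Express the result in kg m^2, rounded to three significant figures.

Solid cylinder: I_cm = (1/2)MR² = (1/2)(2.14)(0.0804)² = 0.0069167 kg m^2; centre at d = 0.548 m, so I = I_cm + Md² gives I = 0.0069167 + (2.14)(0.548)² = 0.64957 kg m^2.
Thin rod: I_cm = (1/12)ML² = (1/12)(0.327)(1.4)² = 0.05341 kg m^2; axis through the centre, so I = 0.05341 kg m^2.
Total I = 0.64957 + 0.05341 = 0.70298 kg m^2.

0.703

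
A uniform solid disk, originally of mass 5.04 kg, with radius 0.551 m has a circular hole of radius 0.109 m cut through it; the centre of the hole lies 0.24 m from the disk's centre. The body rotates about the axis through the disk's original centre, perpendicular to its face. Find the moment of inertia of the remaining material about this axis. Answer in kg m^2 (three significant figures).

Unpierced body about its centre: I₀ = (1/2)MR² = (1/2)(5.04)(0.551)² = 0.76507 kg m^2.
The removed disk has mass m = M·(r/R)² = (5.04)(0.109/0.551)² = 0.19723 kg (same uniform areal density).
Its moment of inertia about the rotation axis (parallel-axis theorem): I_hole = (1/2)mr² + md² = (1/2)(0.19723)(0.109)² + (0.19723)(0.24)² = 0.012532 kg m^2.
Treating the hole as negative mass, I = I₀ − I_hole = 0.76507 − 0.012532 = 0.75254 kg m^2.

0.753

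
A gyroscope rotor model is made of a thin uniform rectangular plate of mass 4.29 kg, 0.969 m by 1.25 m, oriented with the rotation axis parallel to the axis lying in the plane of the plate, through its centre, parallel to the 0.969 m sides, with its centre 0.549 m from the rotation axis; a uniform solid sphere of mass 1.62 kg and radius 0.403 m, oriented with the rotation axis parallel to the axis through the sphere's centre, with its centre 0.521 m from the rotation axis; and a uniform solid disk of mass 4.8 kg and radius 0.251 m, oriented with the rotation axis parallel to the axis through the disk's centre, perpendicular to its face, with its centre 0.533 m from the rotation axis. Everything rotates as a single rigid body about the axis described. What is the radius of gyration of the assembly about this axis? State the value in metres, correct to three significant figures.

Rectangular plate: I_cm = (1/12)Mb² = (1/12)(4.29)(1.25)² = 0.55859 kg m²; centre at d = 0.549 m, so I = I_cm + Md² gives I = 0.55859 + (4.29)(0.549)² = 1.8516 kg m².
Solid sphere: I_cm = (2/5)MR² = (2/5)(1.62)(0.403)² = 0.10524 kg m²; centre at d = 0.521 m, so I = I_cm + Md² gives I = 0.10524 + (1.62)(0.521)² = 0.54498 kg m².
Solid disk: I_cm = (1/2)MR² = (1/2)(4.8)(0.251)² = 0.1512 kg m²; centre at d = 0.533 m, so I = I_cm + Md² gives I = 0.1512 + (4.8)(0.533)² = 1.5148 kg m².
Total I = 3.9114 kg m²; total mass M = 10.71 kg.
k = √(I/M) = √(3.9114/10.71) = 0.60433 m.

0.604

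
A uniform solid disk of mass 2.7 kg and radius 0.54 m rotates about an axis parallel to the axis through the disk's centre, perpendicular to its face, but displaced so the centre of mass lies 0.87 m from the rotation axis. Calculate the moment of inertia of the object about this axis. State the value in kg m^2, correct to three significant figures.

2.44

I_cm = (1/2)MR² = (1/2)(2.7)(0.54)² = 0.39366 kg m^2; centre at d = 0.87 m, so I = I_cm + Md² gives I = 0.39366 + (2.7)(0.87)² = 2.4373 kg m^2.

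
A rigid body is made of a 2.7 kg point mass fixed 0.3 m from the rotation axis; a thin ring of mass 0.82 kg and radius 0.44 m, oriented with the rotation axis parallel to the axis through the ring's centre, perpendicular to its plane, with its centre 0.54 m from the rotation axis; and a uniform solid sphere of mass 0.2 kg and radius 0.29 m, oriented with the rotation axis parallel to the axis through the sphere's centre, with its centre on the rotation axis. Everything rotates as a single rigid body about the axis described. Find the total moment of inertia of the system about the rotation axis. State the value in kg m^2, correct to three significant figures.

0.648

Point mass: I_cm = 0; centre at d = 0.3 m, so I = I_cm + Md² gives I = 0 + (2.7)(0.3)² = 0.243 kg m^2.
Thin ring: I_cm = MR² = (0.82)(0.44)² = 0.15875 kg m^2; centre at d = 0.54 m, so I = I_cm + Md² gives I = 0.15875 + (0.82)(0.54)² = 0.39786 kg m^2.
Solid sphere: I_cm = (2/5)MR² = (2/5)(0.2)(0.29)² = 0.006728 kg m^2; axis through the centre, so I = 0.006728 kg m^2.
Total I = 0.243 + 0.39786 + 0.006728 = 0.64759 kg m^2.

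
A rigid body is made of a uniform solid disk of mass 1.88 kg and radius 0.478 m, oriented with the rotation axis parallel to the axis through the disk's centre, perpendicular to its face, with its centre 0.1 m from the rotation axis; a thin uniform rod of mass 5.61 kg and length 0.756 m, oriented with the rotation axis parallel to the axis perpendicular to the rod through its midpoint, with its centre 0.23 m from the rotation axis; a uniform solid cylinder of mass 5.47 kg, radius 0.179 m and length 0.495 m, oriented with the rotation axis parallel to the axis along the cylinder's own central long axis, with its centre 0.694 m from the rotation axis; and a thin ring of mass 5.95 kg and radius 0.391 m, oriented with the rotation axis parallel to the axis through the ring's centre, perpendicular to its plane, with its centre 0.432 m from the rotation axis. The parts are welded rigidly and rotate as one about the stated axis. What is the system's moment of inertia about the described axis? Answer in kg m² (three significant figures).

Solid disk: I_cm = (1/2)MR² = (1/2)(1.88)(0.478)² = 0.21477 kg m²; centre at d = 0.1 m, so I = I_cm + Md² gives I = 0.21477 + (1.88)(0.1)² = 0.23357 kg m².
Thin rod: I_cm = (1/12)ML² = (1/12)(5.61)(0.756)² = 0.26719 kg m²; centre at d = 0.23 m, so I = I_cm + Md² gives I = 0.26719 + (5.61)(0.23)² = 0.56396 kg m².
Solid cylinder: I_cm = (1/2)MR² = (1/2)(5.47)(0.179)² = 0.087632 kg m²; centre at d = 0.694 m, so I = I_cm + Md² gives I = 0.087632 + (5.47)(0.694)² = 2.7222 kg m².
Thin ring: I_cm = MR² = (5.95)(0.391)² = 0.90964 kg m²; centre at d = 0.432 m, so I = I_cm + Md² gives I = 0.90964 + (5.95)(0.432)² = 2.0201 kg m².
Total I = 0.23357 + 0.56396 + 2.7222 + 2.0201 = 5.5398 kg m².

5.54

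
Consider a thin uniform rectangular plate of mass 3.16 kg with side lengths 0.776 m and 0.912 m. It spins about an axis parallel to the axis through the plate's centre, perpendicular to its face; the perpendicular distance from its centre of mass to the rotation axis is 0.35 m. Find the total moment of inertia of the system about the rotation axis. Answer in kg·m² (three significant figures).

I_cm = (1/12)M(a²+b²) = (1/12)(3.16)[(0.776)² + (0.912)²] = 0.3776 kg·m²; centre at d = 0.35 m, so the parallel axis theorem gives I = 0.3776 + (3.16)(0.35)² = 0.7647 kg·m².

0.765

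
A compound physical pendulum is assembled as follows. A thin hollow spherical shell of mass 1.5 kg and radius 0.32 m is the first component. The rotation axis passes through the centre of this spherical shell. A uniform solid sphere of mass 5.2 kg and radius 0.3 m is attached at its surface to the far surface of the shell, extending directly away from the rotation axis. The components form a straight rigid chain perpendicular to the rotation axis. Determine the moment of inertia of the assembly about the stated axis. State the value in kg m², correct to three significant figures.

Spherical shell: I_cm = (2/3)MR² = (2/3)(1.5)(0.32)² = 0.1024 kg m²; axis through the centre, so I = 0.1024 kg m².
Solid sphere: I_cm = (2/5)MR² = (2/5)(5.2)(0.3)² = 0.1872 kg m²; centre at d = 0.32 + 0.3 = 0.62 m, so the parallel axis theorem gives I = 0.1872 + (5.2)(0.62)² = 2.1861 kg m².
Total I = 0.1024 + 2.1861 = 2.2885 kg m².

2.29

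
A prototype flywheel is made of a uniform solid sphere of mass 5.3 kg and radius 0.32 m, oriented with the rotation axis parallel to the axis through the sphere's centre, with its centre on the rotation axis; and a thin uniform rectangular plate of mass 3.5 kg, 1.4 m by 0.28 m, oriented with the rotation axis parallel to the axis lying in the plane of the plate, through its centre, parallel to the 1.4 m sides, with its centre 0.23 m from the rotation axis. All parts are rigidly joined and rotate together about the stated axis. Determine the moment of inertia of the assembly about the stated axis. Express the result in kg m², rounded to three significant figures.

0.425

Solid sphere: I_cm = (2/5)MR² = (2/5)(5.3)(0.32)² = 0.21709 kg m²; axis through the centre, so I = 0.21709 kg m².
Rectangular plate: I_cm = (1/12)Mb² = (1/12)(3.5)(0.28)² = 0.022867 kg m²; centre at d = 0.23 m, so I = I_cm + Md² gives I = 0.022867 + (3.5)(0.23)² = 0.20802 kg m².
Total I = 0.21709 + 0.20802 = 0.4251 kg m².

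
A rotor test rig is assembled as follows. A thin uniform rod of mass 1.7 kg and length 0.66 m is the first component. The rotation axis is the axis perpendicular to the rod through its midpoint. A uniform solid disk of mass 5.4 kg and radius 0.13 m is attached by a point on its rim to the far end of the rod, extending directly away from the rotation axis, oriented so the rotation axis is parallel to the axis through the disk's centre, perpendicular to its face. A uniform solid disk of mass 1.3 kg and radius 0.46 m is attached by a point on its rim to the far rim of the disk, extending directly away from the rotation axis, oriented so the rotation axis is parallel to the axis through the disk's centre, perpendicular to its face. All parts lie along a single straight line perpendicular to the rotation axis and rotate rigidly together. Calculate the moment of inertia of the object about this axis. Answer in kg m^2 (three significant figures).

2.82

Thin rod: I_cm = (1/12)ML² = (1/12)(1.7)(0.66)² = 0.06171 kg m^2; axis through the centre, so I = 0.06171 kg m^2.
Solid disk: I_cm = (1/2)MR² = (1/2)(5.4)(0.13)² = 0.04563 kg m^2; centre at d = 0.33 + 0.13 = 0.46 m, so I = I_cm + Md² gives I = 0.04563 + (5.4)(0.46)² = 1.1883 kg m^2.
Solid disk: I_cm = (1/2)MR² = (1/2)(1.3)(0.46)² = 0.13754 kg m^2; centre at d = 0.33 + 0.13 + 0.13 + 0.46 = 1.05 m, so I = I_cm + Md² gives I = 0.13754 + (1.3)(1.05)² = 1.5708 kg m^2.
Total I = 0.06171 + 1.1883 + 1.5708 = 2.8208 kg m^2.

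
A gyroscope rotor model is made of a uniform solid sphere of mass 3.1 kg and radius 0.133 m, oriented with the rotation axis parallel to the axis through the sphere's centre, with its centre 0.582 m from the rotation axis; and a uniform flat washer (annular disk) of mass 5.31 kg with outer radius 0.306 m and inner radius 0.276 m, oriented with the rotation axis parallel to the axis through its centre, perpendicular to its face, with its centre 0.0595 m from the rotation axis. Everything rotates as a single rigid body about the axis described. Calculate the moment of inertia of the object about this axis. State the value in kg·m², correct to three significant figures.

1.54

Solid sphere: I_cm = (2/5)MR² = (2/5)(3.1)(0.133)² = 0.021934 kg·m²; centre at d = 0.582 m, so the parallel axis theorem gives I = 0.021934 + (3.1)(0.582)² = 1.072 kg·m².
Annular disk: I_cm = (1/2)M(R²+r²) = (1/2)(5.31)[(0.306)² + (0.276)²] = 0.45085 kg·m²; centre at d = 0.0595 m, so the parallel axis theorem gives I = 0.45085 + (5.31)(0.0595)² = 0.46965 kg·m².
Total I = 1.072 + 0.46965 = 1.5416 kg·m².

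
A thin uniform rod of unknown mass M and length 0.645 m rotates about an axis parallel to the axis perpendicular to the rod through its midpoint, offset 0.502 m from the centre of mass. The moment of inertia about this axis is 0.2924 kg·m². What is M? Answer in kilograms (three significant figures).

1.02

I = I_cm + Md² = (1/12)ML² + Md² = M·[0.0833333·(0.645)² + (0.502)²] = M·0.28667.
So M = 0.2924 / 0.28667 = 1.02 kg.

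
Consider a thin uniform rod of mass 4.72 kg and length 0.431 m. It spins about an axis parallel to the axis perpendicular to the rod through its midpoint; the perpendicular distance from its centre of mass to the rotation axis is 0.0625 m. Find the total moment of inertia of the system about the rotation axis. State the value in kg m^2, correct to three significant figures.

0.0915

I_cm = (1/12)ML² = (1/12)(4.72)(0.431)² = 0.073066 kg m^2; centre at d = 0.0625 m, so I = I_cm + Md² gives I = 0.073066 + (4.72)(0.0625)² = 0.091503 kg m^2.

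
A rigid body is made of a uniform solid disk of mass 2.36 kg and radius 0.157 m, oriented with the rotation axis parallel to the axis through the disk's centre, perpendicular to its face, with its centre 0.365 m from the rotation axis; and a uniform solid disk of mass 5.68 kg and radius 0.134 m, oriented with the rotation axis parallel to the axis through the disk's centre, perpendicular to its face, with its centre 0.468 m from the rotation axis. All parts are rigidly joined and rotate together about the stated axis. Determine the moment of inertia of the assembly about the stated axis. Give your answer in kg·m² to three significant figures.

1.64

Solid disk: I_cm = (1/2)MR² = (1/2)(2.36)(0.157)² = 0.029086 kg·m²; centre at d = 0.365 m, so I = I_cm + Md² gives I = 0.029086 + (2.36)(0.365)² = 0.3435 kg·m².
Solid disk: I_cm = (1/2)MR² = (1/2)(5.68)(0.134)² = 0.050995 kg·m²; centre at d = 0.468 m, so I = I_cm + Md² gives I = 0.050995 + (5.68)(0.468)² = 1.2951 kg·m².
Total I = 0.3435 + 1.2951 = 1.6385 kg·m².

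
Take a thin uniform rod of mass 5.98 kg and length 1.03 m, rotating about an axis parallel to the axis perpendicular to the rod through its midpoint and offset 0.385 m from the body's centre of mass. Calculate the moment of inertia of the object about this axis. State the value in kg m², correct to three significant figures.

I_cm = (1/12)ML² = (1/12)(5.98)(1.03)² = 0.52868 kg m²; centre at d = 0.385 m, so I = I_cm + Md² gives I = 0.52868 + (5.98)(0.385)² = 1.4151 kg m².

1.42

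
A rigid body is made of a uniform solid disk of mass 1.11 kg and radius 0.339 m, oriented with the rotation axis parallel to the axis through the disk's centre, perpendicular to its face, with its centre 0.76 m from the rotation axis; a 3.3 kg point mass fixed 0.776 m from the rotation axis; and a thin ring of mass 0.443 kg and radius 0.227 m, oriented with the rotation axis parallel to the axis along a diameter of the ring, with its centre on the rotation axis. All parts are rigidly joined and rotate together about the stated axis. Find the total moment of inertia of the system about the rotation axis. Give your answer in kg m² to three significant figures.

Solid disk: I_cm = (1/2)MR² = (1/2)(1.11)(0.339)² = 0.063781 kg m²; centre at d = 0.76 m, so the parallel axis theorem gives I = 0.063781 + (1.11)(0.76)² = 0.70492 kg m².
Point mass: I_cm = 0; centre at d = 0.776 m, so the parallel axis theorem gives I = 0 + (3.3)(0.776)² = 1.9872 kg m².
Thin ring: I_cm = (1/2)MR² = (1/2)(0.443)(0.227)² = 0.011414 kg m²; axis through the centre, so I = 0.011414 kg m².
Total I = 0.70492 + 1.9872 + 0.011414 = 2.7035 kg m².

2.70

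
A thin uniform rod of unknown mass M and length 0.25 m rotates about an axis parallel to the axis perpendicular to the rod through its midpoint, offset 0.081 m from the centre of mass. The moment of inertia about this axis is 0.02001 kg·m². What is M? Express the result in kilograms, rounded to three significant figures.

1.70

I = I_cm + Md² = (1/12)ML² + Md² = M·[0.0833333·(0.25)² + (0.081)²] = M·0.011769.
So M = 0.02001 / 0.011769 = 1.7002 kg.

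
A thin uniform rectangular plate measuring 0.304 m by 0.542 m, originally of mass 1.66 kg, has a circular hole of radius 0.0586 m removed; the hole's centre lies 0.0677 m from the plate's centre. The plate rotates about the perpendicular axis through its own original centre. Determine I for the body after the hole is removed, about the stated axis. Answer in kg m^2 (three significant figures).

0.0527

Unpierced body about its centre: I₀ = (1/12)M(a²+b²) = (1/12)(1.66)[(0.304)² + (0.542)²] = 0.053422 kg m^2.
The removed disk has mass m = M·πr²/(ab) = (1.66)·π(0.0586)²/(0.304·0.542) = 0.10869 kg (same uniform areal density).
Its moment of inertia about the rotation axis (parallel-axis theorem): I_hole = (1/2)mr² + md² = (1/2)(0.10869)(0.0586)² + (0.10869)(0.0677)² = 0.00068476 kg m^2.
Treating the hole as negative mass, I = I₀ − I_hole = 0.053422 − 0.00068476 = 0.052737 kg m^2.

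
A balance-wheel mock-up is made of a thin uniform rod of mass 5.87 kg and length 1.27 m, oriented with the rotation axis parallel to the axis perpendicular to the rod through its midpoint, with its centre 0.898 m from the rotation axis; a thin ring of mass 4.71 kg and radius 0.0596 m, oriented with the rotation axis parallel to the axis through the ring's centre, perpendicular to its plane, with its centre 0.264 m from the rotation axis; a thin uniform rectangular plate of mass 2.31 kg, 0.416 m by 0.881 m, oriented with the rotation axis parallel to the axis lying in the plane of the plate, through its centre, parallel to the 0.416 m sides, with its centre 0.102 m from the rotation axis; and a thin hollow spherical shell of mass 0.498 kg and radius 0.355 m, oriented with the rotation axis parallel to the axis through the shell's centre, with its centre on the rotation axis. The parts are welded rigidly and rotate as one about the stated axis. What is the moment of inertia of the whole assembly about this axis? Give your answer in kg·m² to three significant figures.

6.08

Thin rod: I_cm = (1/12)ML² = (1/12)(5.87)(1.27)² = 0.78898 kg·m²; centre at d = 0.898 m, so the parallel axis theorem gives I = 0.78898 + (5.87)(0.898)² = 5.5226 kg·m².
Thin ring: I_cm = MR² = (4.71)(0.0596)² = 0.016731 kg·m²; centre at d = 0.264 m, so the parallel axis theorem gives I = 0.016731 + (4.71)(0.264)² = 0.345 kg·m².
Rectangular plate: I_cm = (1/12)Mb² = (1/12)(2.31)(0.881)² = 0.14941 kg·m²; centre at d = 0.102 m, so the parallel axis theorem gives I = 0.14941 + (2.31)(0.102)² = 0.17344 kg·m².
Spherical shell: I_cm = (2/3)MR² = (2/3)(0.498)(0.355)² = 0.04184 kg·m²; axis through the centre, so I = 0.04184 kg·m².
Total I = 5.5226 + 0.345 + 0.17344 + 0.04184 = 6.0829 kg·m².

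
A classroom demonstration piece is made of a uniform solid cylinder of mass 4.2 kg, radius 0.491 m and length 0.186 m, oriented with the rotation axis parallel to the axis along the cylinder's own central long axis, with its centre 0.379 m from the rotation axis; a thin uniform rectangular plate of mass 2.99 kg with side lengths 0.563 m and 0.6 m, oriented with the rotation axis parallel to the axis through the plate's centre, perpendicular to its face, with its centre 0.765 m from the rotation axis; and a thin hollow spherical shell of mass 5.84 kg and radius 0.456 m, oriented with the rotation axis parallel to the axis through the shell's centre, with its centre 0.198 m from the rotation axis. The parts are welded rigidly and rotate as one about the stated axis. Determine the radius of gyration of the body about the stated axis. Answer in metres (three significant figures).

Solid cylinder: I_cm = (1/2)MR² = (1/2)(4.2)(0.491)² = 0.50627 kg·m²; centre at d = 0.379 m, so the parallel axis theorem gives I = 0.50627 + (4.2)(0.379)² = 1.1096 kg·m².
Rectangular plate: I_cm = (1/12)M(a²+b²) = (1/12)(2.99)[(0.563)² + (0.6)²] = 0.16868 kg·m²; centre at d = 0.765 m, so the parallel axis theorem gives I = 0.16868 + (2.99)(0.765)² = 1.9185 kg·m².
Spherical shell: I_cm = (2/3)MR² = (2/3)(5.84)(0.456)² = 0.80956 kg·m²; centre at d = 0.198 m, so the parallel axis theorem gives I = 0.80956 + (5.84)(0.198)² = 1.0385 kg·m².
Total I = 4.0666 kg·m²; total mass M = 13.03 kg.
k = √(I/M) = √(4.0666/13.03) = 0.55865 m.

0.559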